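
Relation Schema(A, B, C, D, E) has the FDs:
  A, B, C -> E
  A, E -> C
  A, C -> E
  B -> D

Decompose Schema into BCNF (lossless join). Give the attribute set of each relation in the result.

Candidate keys of the original relation: {A, B, C}, {A, B, E}.
Within {A, B, C, D, E}: {A, E}⁺ ∩ {A, B, C, D, E} = {A, C, E}, not the whole set, so A, E -> C violates BCNF; decompose into {A, C, E} and {A, B, D, E}.
{A, C, E} has no BCNF violation.
Within {A, B, D, E}: {B}⁺ ∩ {A, B, D, E} = {B, D}, not the whole set, so B -> D violates BCNF; decompose into {B, D} and {A, B, E}.
{B, D} has no BCNF violation.
{A, B, E} has no BCNF violation.

{A, B, E}; {A, C, E}; {B, D}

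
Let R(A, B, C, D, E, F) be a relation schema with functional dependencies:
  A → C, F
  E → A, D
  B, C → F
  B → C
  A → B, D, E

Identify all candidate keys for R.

{A}, {E}

{A}⁺ = {A, B, C, D, E, F}, which is every attribute, so {A} is a candidate key.
{E}⁺ = {A, B, C, D, E, F}, which is every attribute, so {E} is a candidate key.
No proper subset of any of these is a key, and no other minimal superkey exists.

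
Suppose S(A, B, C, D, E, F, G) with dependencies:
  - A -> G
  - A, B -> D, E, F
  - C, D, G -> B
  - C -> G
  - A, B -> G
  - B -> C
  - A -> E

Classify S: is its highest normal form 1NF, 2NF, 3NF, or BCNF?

1NF

Candidate keys: {A, B}, {A, C, D}. Prime attributes: {A, B, C, D}.
For A -> G we have {A}⁺ = {A, E, G}; {A} is not a superkey, so BCNF fails.
A -> G has non-prime {G} on the right and a non-superkey on the left, so 3NF fails.
The proper key subset {A} of {A, B} determines non-prime {E, G}, so the relation is not even in 2NF.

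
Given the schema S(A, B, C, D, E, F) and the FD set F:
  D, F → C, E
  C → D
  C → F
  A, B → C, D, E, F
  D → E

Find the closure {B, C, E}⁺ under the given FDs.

{B, C, D, E, F}

Start with {B, C, E}.
C → D applies; add {D} → now {B, C, D, E}.
C → F applies; add {F} → now {B, C, D, E, F}.
No further FD applies.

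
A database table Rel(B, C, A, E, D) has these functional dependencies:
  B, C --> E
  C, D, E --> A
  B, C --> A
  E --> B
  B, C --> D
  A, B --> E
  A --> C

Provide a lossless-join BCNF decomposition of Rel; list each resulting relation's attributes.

{A, C}; {A, D, E}; {B, E}

Candidate keys of the original relation: {A, B}, {A, E}, {B, C}, {C, E}.
In {A, B, C, D, E}, {E} is not a superkey ({E}⁺ restricted to this set is {B, E}), so split on E --> B into {B, E} and {A, C, D, E}.
{B, E}: every determinant is a superkey — BCNF.
In {A, C, D, E}, {A} is not a superkey ({A}⁺ restricted to this set is {A, C}), so split on A --> C into {A, C} and {A, D, E}.
{A, C}: every determinant is a superkey — BCNF.
{A, D, E}: every determinant is a superkey — BCNF.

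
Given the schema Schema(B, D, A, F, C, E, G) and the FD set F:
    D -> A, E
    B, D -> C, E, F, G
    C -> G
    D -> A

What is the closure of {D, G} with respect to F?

{A, D, E, G}

Start with {D, G}.
D -> A, E applies; add {A, E} → now {A, D, E, G}.
No further FD applies.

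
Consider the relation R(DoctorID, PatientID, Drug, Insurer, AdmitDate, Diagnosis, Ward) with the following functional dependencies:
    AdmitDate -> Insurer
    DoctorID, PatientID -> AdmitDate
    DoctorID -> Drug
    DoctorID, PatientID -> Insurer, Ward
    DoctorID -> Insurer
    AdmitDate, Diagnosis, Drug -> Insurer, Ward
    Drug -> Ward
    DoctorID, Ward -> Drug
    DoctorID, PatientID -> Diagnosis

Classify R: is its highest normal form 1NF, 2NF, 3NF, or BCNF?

Candidate key: {DoctorID, PatientID}. Prime attributes: {DoctorID, PatientID}.
AdmitDate -> Insurer breaks BCNF: {AdmitDate}⁺ = {AdmitDate, Insurer}, so {AdmitDate} is not a superkey.
AdmitDate -> Insurer has non-prime {Insurer} on the right and a non-superkey on the left, so 3NF fails.
Since {DoctorID} ⊂ {DoctorID, PatientID} and {DoctorID}⁺ ⊇ {Drug, Insurer, Ward} with {Drug, Insurer, Ward} non-prime, there is a partial dependency; 2NF fails.

1NF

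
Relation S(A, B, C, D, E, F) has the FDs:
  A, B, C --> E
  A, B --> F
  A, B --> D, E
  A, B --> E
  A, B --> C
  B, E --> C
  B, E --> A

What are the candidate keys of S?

{A, B}, {B, E}

No FD produces {B}, so it must be in every candidate key.
{A, B} is a candidate key since {A, B}⁺ = {A, B, C, D, E, F} covers every attribute.
{B, E} is a candidate key since {B, E}⁺ = {A, B, C, D, E, F} covers every attribute.
Any other superkey properly contains one of these, so there are no further candidate keys.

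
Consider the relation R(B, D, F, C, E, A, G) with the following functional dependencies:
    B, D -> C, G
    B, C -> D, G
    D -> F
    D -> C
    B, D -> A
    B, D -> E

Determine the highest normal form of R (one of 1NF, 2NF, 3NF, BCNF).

Candidate keys: {B, C}, {B, D}. Prime attributes: {B, C, D}.
D -> F breaks BCNF: {D}⁺ = {C, D, F}, so {D} is not a superkey.
D -> F has non-prime {F} on the right and a non-superkey on the left, so 3NF fails.
{D} is a proper subset of the key {B, D}, and {D}⁺ contains the non-prime attribute {F} — a partial dependency, so 2NF is violated.

1NF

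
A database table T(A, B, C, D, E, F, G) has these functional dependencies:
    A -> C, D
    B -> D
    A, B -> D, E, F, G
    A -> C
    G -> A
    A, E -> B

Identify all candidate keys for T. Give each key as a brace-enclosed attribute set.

Closure of {A, B} is {A, B, C, D, E, F, G}, the whole schema; {A, B} is a candidate key.
Closure of {A, E} is {A, B, C, D, E, F, G}, the whole schema; {A, E} is a candidate key.
Closure of {B, G} is {A, B, C, D, E, F, G}, the whole schema; {B, G} is a candidate key.
Closure of {E, G} is {A, B, C, D, E, F, G}, the whole schema; {E, G} is a candidate key.
Any other superkey properly contains one of these, so there are no further candidate keys.

{A, B}, {A, E}, {B, G}, {E, G}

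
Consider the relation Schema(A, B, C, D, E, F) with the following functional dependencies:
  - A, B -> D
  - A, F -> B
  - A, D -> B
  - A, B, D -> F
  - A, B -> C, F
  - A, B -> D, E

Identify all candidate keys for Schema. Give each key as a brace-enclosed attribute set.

{A, B}, {A, D}, {A, F}

{A} never appears on the right of any FD, so every key must include it.
{A, B}⁺ = {A, B, C, D, E, F} — all of the relation — so {A, B} is a candidate key.
{A, D}⁺ = {A, B, C, D, E, F} — all of the relation — so {A, D} is a candidate key.
{A, F}⁺ = {A, B, C, D, E, F} — all of the relation — so {A, F} is a candidate key.
No proper subset of any of these is a key, and no other minimal superkey exists.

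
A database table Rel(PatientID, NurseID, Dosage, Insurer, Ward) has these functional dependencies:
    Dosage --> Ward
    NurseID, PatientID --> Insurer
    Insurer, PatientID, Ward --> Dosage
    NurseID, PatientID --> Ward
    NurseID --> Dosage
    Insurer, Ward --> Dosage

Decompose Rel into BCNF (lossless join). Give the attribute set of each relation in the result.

Candidate key of the original relation: {NurseID, PatientID}.
In {Dosage, Insurer, NurseID, PatientID, Ward}, {Dosage} is not a superkey ({Dosage}⁺ restricted to this set is {Dosage, Ward}), so split on Dosage --> Ward into {Dosage, Ward} and {Dosage, Insurer, NurseID, PatientID}.
{Dosage, Ward} is in BCNF.
In {Dosage, Insurer, NurseID, PatientID}, {NurseID} is not a superkey ({NurseID}⁺ restricted to this set is {Dosage, NurseID}), so split on NurseID --> Dosage into {Dosage, NurseID} and {Insurer, NurseID, PatientID}.
{Dosage, NurseID} is in BCNF.
{Insurer, NurseID, PatientID} is in BCNF.

{Dosage, NurseID}; {Dosage, Ward}; {Insurer, NurseID, PatientID}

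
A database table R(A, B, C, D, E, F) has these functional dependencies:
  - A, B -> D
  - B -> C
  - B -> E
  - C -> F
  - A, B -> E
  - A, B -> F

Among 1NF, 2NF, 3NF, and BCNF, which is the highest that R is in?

1NF

Candidate key: {A, B}. Prime attributes: {A, B}.
For B -> C we have {B}⁺ = {B, C, E, F}; {B} is not a superkey, so BCNF fails.
B -> C determines the non-prime attribute {C} from a non-superkey — 3NF is violated.
Since {B} ⊂ {A, B} and {B}⁺ ⊇ {C, E, F} with {C, E, F} non-prime, there is a partial dependency; 2NF fails.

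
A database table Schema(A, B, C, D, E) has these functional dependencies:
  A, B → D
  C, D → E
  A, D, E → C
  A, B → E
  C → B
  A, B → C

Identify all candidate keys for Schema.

{A, B}, {A, C}, {A, D, E}

Attributes never on any right-hand side: {A} — every candidate key must contain it.
{A, B}⁺ = {A, B, C, D, E} — all of the relation — so {A, B} is a candidate key.
{A, C}⁺ = {A, B, C, D, E} — all of the relation — so {A, C} is a candidate key.
{A, D, E}⁺ = {A, B, C, D, E} — all of the relation — so {A, D, E} is a candidate key.
Any other superkey properly contains one of these, so there are no further candidate keys.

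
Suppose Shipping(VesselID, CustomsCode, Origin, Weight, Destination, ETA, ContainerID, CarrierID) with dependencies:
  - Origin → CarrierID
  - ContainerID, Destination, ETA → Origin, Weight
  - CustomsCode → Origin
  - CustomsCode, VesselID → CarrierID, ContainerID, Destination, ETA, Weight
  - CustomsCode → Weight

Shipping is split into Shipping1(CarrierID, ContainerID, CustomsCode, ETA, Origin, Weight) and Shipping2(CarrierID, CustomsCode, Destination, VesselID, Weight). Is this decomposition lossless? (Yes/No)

No

Common attributes: {CarrierID, CustomsCode, Weight}; their closure is {CarrierID, CustomsCode, Origin, Weight}.
Shipping1 ⊄ {CarrierID, CustomsCode, Origin, Weight} and Shipping2 ⊄ {CarrierID, CustomsCode, Origin, Weight}, so the split is lossy.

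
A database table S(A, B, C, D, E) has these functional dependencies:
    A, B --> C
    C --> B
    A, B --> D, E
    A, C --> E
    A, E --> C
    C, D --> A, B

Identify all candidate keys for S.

{A, B}⁺ = {A, B, C, D, E}, which is every attribute, so {A, B} is a candidate key.
{A, C}⁺ = {A, B, C, D, E}, which is every attribute, so {A, C} is a candidate key.
{A, E}⁺ = {A, B, C, D, E}, which is every attribute, so {A, E} is a candidate key.
{C, D}⁺ = {A, B, C, D, E}, which is every attribute, so {C, D} is a candidate key.
No proper subset of any of these is a key, and no other minimal superkey exists.

{A, B}, {A, C}, {A, E}, {C, D}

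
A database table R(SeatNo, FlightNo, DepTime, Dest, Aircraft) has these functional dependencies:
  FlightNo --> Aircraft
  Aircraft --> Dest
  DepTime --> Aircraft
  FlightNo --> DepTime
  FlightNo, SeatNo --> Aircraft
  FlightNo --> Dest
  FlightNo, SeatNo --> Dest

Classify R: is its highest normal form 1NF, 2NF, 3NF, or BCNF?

Candidate key: {FlightNo, SeatNo}. Prime attributes: {FlightNo, SeatNo}.
FlightNo --> Aircraft: {FlightNo}⁺ = {Aircraft, DepTime, Dest, FlightNo}, which is not all of the attributes, so the left side is not a superkey — BCNF is violated.
Because {Aircraft} is non-prime and the left side of FlightNo --> Aircraft is not a superkey, the relation is not in 3NF.
Since {FlightNo} ⊂ {FlightNo, SeatNo} and {FlightNo}⁺ ⊇ {Aircraft, DepTime, Dest} with {Aircraft, DepTime, Dest} non-prime, there is a partial dependency; 2NF fails.

1NF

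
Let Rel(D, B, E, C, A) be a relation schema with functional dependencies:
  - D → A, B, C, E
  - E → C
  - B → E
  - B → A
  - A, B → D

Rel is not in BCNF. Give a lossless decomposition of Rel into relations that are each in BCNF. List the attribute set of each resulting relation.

{A, B, D, E}; {C, E}

Candidate keys of the original relation: {B}, {D}.
Within {A, B, C, D, E}: {E}⁺ ∩ {A, B, C, D, E} = {C, E}, not the whole set, so E → C violates BCNF; decompose into {C, E} and {A, B, D, E}.
{C, E} is in BCNF.
{A, B, D, E} is in BCNF.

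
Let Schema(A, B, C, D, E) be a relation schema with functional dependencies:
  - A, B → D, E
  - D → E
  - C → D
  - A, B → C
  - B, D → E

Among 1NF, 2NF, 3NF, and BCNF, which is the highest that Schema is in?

Candidate key: {A, B}. Prime attributes: {A, B}.
For D → E we have {D}⁺ = {D, E}; {D} is not a superkey, so BCNF fails.
D → E determines the non-prime attribute {E} from a non-superkey — 3NF is violated.
Checking every proper subset of each key, none determines a non-prime attribute — 2NF is satisfied.

2NF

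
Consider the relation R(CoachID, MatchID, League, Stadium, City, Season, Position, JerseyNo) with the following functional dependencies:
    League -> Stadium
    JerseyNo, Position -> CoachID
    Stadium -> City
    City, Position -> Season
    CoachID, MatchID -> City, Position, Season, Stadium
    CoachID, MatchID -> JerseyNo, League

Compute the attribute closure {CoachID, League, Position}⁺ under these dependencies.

Start with {CoachID, League, Position}.
League -> Stadium applies; add {Stadium} → now {CoachID, League, Position, Stadium}.
Stadium -> City applies; add {City} → now {City, CoachID, League, Position, Stadium}.
City, Position -> Season applies; add {Season} → now {City, CoachID, League, Position, Season, Stadium}.
No further FD applies.

{City, CoachID, League, Position, Season, Stadium}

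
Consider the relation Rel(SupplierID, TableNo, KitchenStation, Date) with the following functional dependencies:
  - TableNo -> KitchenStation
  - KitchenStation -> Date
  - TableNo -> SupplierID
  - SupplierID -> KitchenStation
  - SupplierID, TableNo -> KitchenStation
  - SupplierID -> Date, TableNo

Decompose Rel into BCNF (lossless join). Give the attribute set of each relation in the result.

Candidate keys of the original relation: {SupplierID}, {TableNo}.
{Date, KitchenStation, SupplierID, TableNo}: {KitchenStation} determines {Date, KitchenStation} here but is not a superkey — split on KitchenStation -> Date, giving {Date, KitchenStation} and {KitchenStation, SupplierID, TableNo}.
{Date, KitchenStation} has no BCNF violation.
{KitchenStation, SupplierID, TableNo} has no BCNF violation.

{Date, KitchenStation}; {KitchenStation, SupplierID, TableNo}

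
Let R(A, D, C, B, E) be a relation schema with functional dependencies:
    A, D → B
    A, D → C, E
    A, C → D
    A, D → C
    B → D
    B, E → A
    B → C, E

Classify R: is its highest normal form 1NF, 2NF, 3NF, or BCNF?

BCNF

Candidate keys: {A, C}, {A, D}, {B}. Prime attributes: {A, B, C, D}.
Each dependency's left side is a superkey — BCNF holds.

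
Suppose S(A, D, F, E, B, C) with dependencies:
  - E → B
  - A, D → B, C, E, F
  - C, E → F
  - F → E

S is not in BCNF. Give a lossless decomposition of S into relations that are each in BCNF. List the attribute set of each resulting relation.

{A, C, D, E}; {B, E}; {C, F}; {E, F}

Candidate key of the original relation: {A, D}.
Within {A, B, C, D, E, F}: {E}⁺ ∩ {A, B, C, D, E, F} = {B, E}, not the whole set, so E → B violates BCNF; decompose into {B, E} and {A, C, D, E, F}.
{B, E} has no BCNF violation.
Within {A, C, D, E, F}: {C, E}⁺ ∩ {A, C, D, E, F} = {C, E, F}, not the whole set, so C, E → F violates BCNF; decompose into {C, E, F} and {A, C, D, E}.
Within {C, E, F}: {F}⁺ ∩ {C, E, F} = {E, F}, not the whole set, so F → E violates BCNF; decompose into {E, F} and {C, F}.
{E, F} has no BCNF violation.
{C, F} has no BCNF violation.
{A, C, D, E} has no BCNF violation.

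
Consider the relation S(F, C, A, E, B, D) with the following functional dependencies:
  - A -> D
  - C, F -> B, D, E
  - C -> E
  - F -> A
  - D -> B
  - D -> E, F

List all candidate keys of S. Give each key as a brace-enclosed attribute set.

{C} never appears on the right of any FD, so every key must include it.
{A, C}⁺ = {A, B, C, D, E, F} — all of the relation — so {A, C} is a candidate key.
{C, D}⁺ = {A, B, C, D, E, F} — all of the relation — so {C, D} is a candidate key.
{C, F}⁺ = {A, B, C, D, E, F} — all of the relation — so {C, F} is a candidate key.
No proper subset of any of these is a key, and no other minimal superkey exists.

{A, C}, {C, D}, {C, F}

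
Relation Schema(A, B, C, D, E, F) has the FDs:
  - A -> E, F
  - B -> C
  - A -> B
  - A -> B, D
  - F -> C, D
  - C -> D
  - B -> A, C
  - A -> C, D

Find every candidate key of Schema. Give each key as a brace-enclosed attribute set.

{A}, {B}

Closure of {A} is {A, B, C, D, E, F}, the whole schema; {A} is a candidate key.
Closure of {B} is {A, B, C, D, E, F}, the whole schema; {B} is a candidate key.
These are minimal and exhaustive — every other superkey contains one of them.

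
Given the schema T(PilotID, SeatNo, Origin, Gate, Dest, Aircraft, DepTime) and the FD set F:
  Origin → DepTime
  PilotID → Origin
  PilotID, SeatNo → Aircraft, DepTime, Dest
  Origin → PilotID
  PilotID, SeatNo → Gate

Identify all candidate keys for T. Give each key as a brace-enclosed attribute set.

{Origin, SeatNo}, {PilotID, SeatNo}

No FD produces {SeatNo}, so it must be in every candidate key.
{Origin, SeatNo} is a candidate key since {Origin, SeatNo}⁺ = {Aircraft, DepTime, Dest, Gate, Origin, PilotID, SeatNo} covers every attribute.
{PilotID, SeatNo} is a candidate key since {PilotID, SeatNo}⁺ = {Aircraft, DepTime, Dest, Gate, Origin, PilotID, SeatNo} covers every attribute.
No proper subset of any of these is a key, and no other minimal superkey exists.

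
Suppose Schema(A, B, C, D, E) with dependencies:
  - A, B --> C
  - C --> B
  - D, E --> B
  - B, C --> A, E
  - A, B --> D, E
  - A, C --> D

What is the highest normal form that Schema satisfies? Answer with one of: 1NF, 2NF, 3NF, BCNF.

3NF

Candidate keys: {A, B}, {A, D, E}, {C}. Prime attributes: {A, B, C, D, E}.
For D, E --> B we have {D, E}⁺ = {B, D, E}; {D, E} is not a superkey, so BCNF fails.
Since {B} ⊆ prime attributes and every other non-superkey FD also has a prime right side, the schema is in 3NF.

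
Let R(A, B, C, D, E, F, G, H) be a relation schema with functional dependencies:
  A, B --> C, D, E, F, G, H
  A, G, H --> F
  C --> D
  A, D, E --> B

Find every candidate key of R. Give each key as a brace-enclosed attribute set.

No FD produces {A}, so it must be in every candidate key.
{A, B}⁺ = {A, B, C, D, E, F, G, H} — all of the relation — so {A, B} is a candidate key.
{A, C, E}⁺ = {A, B, C, D, E, F, G, H} — all of the relation — so {A, C, E} is a candidate key.
{A, D, E}⁺ = {A, B, C, D, E, F, G, H} — all of the relation — so {A, D, E} is a candidate key.
These are minimal and exhaustive — every other superkey contains one of them.

{A, B}, {A, C, E}, {A, D, E}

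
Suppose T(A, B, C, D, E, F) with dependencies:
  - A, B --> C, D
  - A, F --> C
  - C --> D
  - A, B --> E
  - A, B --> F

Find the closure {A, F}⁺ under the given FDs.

{A, C, D, F}

Start with {A, F}.
A, F --> C applies; add {C} → now {A, C, F}.
C --> D applies; add {D} → now {A, C, D, F}.
No further FD applies.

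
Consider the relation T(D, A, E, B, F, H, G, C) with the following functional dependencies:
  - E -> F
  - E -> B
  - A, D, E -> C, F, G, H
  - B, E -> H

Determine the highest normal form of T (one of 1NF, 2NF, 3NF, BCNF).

Candidate key: {A, D, E}. Prime attributes: {A, D, E}.
E -> F: {E}⁺ = {B, E, F, H}, which is not all of the attributes, so the left side is not a superkey — BCNF is violated.
E -> F determines the non-prime attribute {F} from a non-superkey — 3NF is violated.
Since {E} ⊂ {A, D, E} and {E}⁺ ⊇ {B, F, H} with {B, F, H} non-prime, there is a partial dependency; 2NF fails.

1NF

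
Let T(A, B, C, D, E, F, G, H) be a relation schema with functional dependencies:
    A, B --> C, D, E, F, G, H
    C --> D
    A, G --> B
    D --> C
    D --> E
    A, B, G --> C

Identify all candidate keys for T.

Attributes never on any right-hand side: {A} — every candidate key must contain it.
{A, B}⁺ = {A, B, C, D, E, F, G, H} — all of the relation — so {A, B} is a candidate key.
{A, G}⁺ = {A, B, C, D, E, F, G, H} — all of the relation — so {A, G} is a candidate key.
These are minimal and exhaustive — every other superkey contains one of them.

{A, B}, {A, G}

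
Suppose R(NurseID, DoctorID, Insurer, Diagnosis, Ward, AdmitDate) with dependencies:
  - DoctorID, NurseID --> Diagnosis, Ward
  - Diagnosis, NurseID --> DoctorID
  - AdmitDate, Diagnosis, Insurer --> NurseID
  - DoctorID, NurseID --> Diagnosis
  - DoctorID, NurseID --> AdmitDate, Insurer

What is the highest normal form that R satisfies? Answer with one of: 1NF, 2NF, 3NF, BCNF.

BCNF

Candidate keys: {AdmitDate, Diagnosis, Insurer}, {Diagnosis, NurseID}, {DoctorID, NurseID}. Prime attributes: {AdmitDate, Diagnosis, DoctorID, Insurer, NurseID}.
Every FD has a superkey on the left, so the relation is in BCNF.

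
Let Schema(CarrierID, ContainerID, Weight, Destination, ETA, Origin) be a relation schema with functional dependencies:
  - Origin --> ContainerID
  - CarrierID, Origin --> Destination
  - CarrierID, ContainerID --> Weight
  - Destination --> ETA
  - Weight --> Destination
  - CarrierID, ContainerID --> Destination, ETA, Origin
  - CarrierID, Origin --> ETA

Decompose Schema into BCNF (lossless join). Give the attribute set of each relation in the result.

Candidate keys of the original relation: {CarrierID, ContainerID}, {CarrierID, Origin}.
Within {CarrierID, ContainerID, Destination, ETA, Origin, Weight}: {Origin}⁺ ∩ {CarrierID, ContainerID, Destination, ETA, Origin, Weight} = {ContainerID, Origin}, not the whole set, so Origin --> ContainerID violates BCNF; decompose into {ContainerID, Origin} and {CarrierID, Destination, ETA, Origin, Weight}.
{ContainerID, Origin}: every determinant is a superkey — BCNF.
Within {CarrierID, Destination, ETA, Origin, Weight}: {Destination}⁺ ∩ {CarrierID, Destination, ETA, Origin, Weight} = {Destination, ETA}, not the whole set, so Destination --> ETA violates BCNF; decompose into {Destination, ETA} and {CarrierID, Destination, Origin, Weight}.
{Destination, ETA}: every determinant is a superkey — BCNF.
Within {CarrierID, Destination, Origin, Weight}: {Weight}⁺ ∩ {CarrierID, Destination, Origin, Weight} = {Destination, Weight}, not the whole set, so Weight --> Destination violates BCNF; decompose into {Destination, Weight} and {CarrierID, Origin, Weight}.
{Destination, Weight}: every determinant is a superkey — BCNF.
{CarrierID, Origin, Weight}: every determinant is a superkey — BCNF.

{CarrierID, Origin, Weight}; {ContainerID, Origin}; {Destination, ETA}; {Destination, Weight}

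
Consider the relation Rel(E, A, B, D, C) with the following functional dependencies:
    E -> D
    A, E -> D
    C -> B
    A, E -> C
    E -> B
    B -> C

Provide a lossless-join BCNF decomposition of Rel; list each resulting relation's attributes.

{A, E}; {B, C}; {C, D, E}

Candidate key of the original relation: {A, E}.
{A, B, C, D, E}: {E} determines {B, C, D, E} here but is not a superkey — split on E -> B, C, D, giving {B, C, D, E} and {A, E}.
{B, C, D, E}: {C} determines {B, C} here but is not a superkey — split on C -> B, giving {B, C} and {C, D, E}.
{B, C} has no BCNF violation.
{C, D, E} has no BCNF violation.
{A, E} has no BCNF violation.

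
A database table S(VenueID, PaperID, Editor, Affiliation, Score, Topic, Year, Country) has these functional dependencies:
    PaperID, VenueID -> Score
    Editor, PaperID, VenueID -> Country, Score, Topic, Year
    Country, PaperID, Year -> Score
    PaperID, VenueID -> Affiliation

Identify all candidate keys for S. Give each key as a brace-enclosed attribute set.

{Editor, PaperID, VenueID}

{Editor, PaperID, VenueID} never appear on the right of any FD, so every key must include all of them.
{Editor, PaperID, VenueID} is a candidate key since {Editor, PaperID, VenueID}⁺ = {Affiliation, Country, Editor, PaperID, Score, Topic, VenueID, Year} covers every attribute.
No other minimal set has full closure, so this is the only candidate key.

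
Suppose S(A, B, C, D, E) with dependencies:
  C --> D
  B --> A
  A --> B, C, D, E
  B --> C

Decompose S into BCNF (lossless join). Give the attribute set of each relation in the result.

Candidate keys of the original relation: {A}, {B}.
Within {A, B, C, D, E}: {C}⁺ ∩ {A, B, C, D, E} = {C, D}, not the whole set, so C --> D violates BCNF; decompose into {C, D} and {A, B, C, E}.
{C, D}: every determinant is a superkey — BCNF.
{A, B, C, E}: every determinant is a superkey — BCNF.

{A, B, C, E}; {C, D}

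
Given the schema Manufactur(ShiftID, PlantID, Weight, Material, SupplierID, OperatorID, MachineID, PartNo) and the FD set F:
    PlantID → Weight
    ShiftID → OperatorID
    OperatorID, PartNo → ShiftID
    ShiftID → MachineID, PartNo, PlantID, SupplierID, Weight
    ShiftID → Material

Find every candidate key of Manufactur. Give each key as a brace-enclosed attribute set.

{ShiftID}⁺ = {MachineID, Material, OperatorID, PartNo, PlantID, ShiftID, SupplierID, Weight} — all of the relation — so {ShiftID} is a candidate key.
{OperatorID, PartNo}⁺ = {MachineID, Material, OperatorID, PartNo, PlantID, ShiftID, SupplierID, Weight} — all of the relation — so {OperatorID, PartNo} is a candidate key.
These are minimal and exhaustive — every other superkey contains one of them.

{OperatorID, PartNo}, {ShiftID}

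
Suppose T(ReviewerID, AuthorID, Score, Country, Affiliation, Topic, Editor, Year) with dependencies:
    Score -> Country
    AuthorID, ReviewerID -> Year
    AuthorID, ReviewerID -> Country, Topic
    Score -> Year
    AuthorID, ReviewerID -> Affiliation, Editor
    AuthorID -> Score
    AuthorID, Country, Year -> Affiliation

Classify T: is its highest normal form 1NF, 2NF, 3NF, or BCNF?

1NF

Candidate key: {AuthorID, ReviewerID}. Prime attributes: {AuthorID, ReviewerID}.
For Score -> Country we have {Score}⁺ = {Country, Score, Year}; {Score} is not a superkey, so BCNF fails.
Score -> Country determines the non-prime attribute {Country} from a non-superkey — 3NF is violated.
Since {AuthorID} ⊂ {AuthorID, ReviewerID} and {AuthorID}⁺ ⊇ {Affiliation, Country, Score, Year} with {Affiliation, Country, Score, Year} non-prime, there is a partial dependency; 2NF fails.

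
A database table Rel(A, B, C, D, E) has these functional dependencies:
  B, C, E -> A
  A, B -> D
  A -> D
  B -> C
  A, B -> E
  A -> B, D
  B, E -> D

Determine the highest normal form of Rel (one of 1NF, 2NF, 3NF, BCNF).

Candidate keys: {A}, {B, E}. Prime attributes: {A, B, E}.
B -> C breaks BCNF: {B}⁺ = {B, C}, so {B} is not a superkey.
B -> C determines the non-prime attribute {C} from a non-superkey — 3NF is violated.
Since {B} ⊂ {B, E} and {B}⁺ ⊇ {C} with {C} non-prime, there is a partial dependency; 2NF fails.

1NF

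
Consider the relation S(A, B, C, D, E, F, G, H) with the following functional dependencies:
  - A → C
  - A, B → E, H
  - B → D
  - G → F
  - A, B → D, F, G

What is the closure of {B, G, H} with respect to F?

Start with {B, G, H}.
B → D applies; add {D} → now {B, D, G, H}.
G → F applies; add {F} → now {B, D, F, G, H}.
No further FD applies.

{B, D, F, G, H}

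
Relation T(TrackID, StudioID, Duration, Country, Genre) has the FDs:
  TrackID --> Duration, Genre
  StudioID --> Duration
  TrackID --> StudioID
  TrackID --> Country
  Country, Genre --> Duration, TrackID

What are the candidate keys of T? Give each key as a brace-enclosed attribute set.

{Country, Genre}, {TrackID}

{TrackID}⁺ = {Country, Duration, Genre, StudioID, TrackID}, which is every attribute, so {TrackID} is a candidate key.
{Country, Genre}⁺ = {Country, Duration, Genre, StudioID, TrackID}, which is every attribute, so {Country, Genre} is a candidate key.
These are minimal and exhaustive — every other superkey contains one of them.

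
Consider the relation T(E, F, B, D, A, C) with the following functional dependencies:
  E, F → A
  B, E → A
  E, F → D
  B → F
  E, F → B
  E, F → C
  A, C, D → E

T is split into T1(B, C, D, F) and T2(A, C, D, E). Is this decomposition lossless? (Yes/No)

No

Common attributes: {C, D}; their closure is {C, D}.
The closure covers neither T1 nor T2 entirely; the join is not lossless.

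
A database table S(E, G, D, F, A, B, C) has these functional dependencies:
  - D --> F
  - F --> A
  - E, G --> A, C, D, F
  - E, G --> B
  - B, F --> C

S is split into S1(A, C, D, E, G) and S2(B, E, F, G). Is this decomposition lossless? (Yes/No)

Common attributes: {E, G}; their closure is {A, B, C, D, E, F, G}.
This includes all of S1, so the common attributes are a superkey of S1 — the join is lossless.

Yes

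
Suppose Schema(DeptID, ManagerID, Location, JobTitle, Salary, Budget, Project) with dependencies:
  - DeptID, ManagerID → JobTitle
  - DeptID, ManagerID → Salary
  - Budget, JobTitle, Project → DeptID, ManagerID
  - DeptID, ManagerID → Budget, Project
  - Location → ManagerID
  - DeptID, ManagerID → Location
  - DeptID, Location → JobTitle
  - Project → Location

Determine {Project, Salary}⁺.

Start with {Project, Salary}.
Project → Location applies; add {Location} → now {Location, Project, Salary}.
Location → ManagerID applies; add {ManagerID} → now {Location, ManagerID, Project, Salary}.
No further FD applies.

{Location, ManagerID, Project, Salary}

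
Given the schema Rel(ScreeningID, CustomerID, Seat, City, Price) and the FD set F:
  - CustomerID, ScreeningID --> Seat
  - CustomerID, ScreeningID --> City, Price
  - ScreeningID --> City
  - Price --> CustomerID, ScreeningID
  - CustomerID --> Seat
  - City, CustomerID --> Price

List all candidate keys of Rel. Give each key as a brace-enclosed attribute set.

{Price} is a candidate key since {Price}⁺ = {City, CustomerID, Price, ScreeningID, Seat} covers every attribute.
{City, CustomerID} is a candidate key since {City, CustomerID}⁺ = {City, CustomerID, Price, ScreeningID, Seat} covers every attribute.
{CustomerID, ScreeningID} is a candidate key since {CustomerID, ScreeningID}⁺ = {City, CustomerID, Price, ScreeningID, Seat} covers every attribute.
Any other superkey properly contains one of these, so there are no further candidate keys.

{City, CustomerID}, {CustomerID, ScreeningID}, {Price}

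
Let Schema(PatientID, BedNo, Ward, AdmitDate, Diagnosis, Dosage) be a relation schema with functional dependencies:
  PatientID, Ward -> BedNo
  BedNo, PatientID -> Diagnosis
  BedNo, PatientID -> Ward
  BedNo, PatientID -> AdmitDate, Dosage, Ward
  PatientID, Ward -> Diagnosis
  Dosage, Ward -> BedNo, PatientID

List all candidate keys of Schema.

{BedNo, PatientID}, {Dosage, Ward}, {PatientID, Ward}

{BedNo, PatientID}⁺ = {AdmitDate, BedNo, Diagnosis, Dosage, PatientID, Ward} — all of the relation — so {BedNo, PatientID} is a candidate key.
{Dosage, Ward}⁺ = {AdmitDate, BedNo, Diagnosis, Dosage, PatientID, Ward} — all of the relation — so {Dosage, Ward} is a candidate key.
{PatientID, Ward}⁺ = {AdmitDate, BedNo, Diagnosis, Dosage, PatientID, Ward} — all of the relation — so {PatientID, Ward} is a candidate key.
No proper subset of any of these is a key, and no other minimal superkey exists.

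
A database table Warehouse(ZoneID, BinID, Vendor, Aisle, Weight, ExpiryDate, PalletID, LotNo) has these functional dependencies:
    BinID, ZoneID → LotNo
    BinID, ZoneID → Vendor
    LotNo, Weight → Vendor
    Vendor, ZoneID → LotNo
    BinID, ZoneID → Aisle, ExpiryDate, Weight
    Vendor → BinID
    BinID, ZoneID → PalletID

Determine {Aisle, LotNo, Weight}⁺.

Start with {Aisle, LotNo, Weight}.
LotNo, Weight → Vendor applies; add {Vendor} → now {Aisle, LotNo, Vendor, Weight}.
Vendor → BinID applies; add {BinID} → now {Aisle, BinID, LotNo, Vendor, Weight}.
No further FD applies.

{Aisle, BinID, LotNo, Vendor, Weight}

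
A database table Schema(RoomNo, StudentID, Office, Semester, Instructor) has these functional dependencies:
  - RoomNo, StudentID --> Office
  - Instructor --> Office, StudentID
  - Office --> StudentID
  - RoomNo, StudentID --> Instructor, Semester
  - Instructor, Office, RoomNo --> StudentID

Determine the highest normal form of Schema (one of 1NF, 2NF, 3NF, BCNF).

Candidate keys: {Instructor, RoomNo}, {Office, RoomNo}, {RoomNo, StudentID}. Prime attributes: {Instructor, Office, RoomNo, StudentID}.
Instructor --> Office, StudentID breaks BCNF: {Instructor}⁺ = {Instructor, Office, StudentID}, so {Instructor} is not a superkey.
Its right-hand attributes {Office, StudentID} are all prime, as are those of every other non-superkey FD — the relation is in 3NF.

3NF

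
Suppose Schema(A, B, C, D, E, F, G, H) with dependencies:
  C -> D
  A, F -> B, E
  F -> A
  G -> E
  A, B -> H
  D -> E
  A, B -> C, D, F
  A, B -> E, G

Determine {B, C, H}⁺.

{B, C, D, E, H}

Start with {B, C, H}.
C -> D applies; add {D} → now {B, C, D, H}.
D -> E applies; add {E} → now {B, C, D, E, H}.
No further FD applies.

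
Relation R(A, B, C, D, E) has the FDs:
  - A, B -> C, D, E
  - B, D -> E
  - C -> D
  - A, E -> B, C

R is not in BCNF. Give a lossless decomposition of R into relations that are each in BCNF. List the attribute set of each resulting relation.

{A, B, C}; {B, D, E}; {C, D}

Candidate keys of the original relation: {A, B}, {A, E}.
Within {A, B, C, D, E}: {B, D}⁺ ∩ {A, B, C, D, E} = {B, D, E}, not the whole set, so B, D -> E violates BCNF; decompose into {B, D, E} and {A, B, C, D}.
{B, D, E}: every determinant is a superkey — BCNF.
Within {A, B, C, D}: {C}⁺ ∩ {A, B, C, D} = {C, D}, not the whole set, so C -> D violates BCNF; decompose into {C, D} and {A, B, C}.
{C, D}: every determinant is a superkey — BCNF.
{A, B, C}: every determinant is a superkey — BCNF.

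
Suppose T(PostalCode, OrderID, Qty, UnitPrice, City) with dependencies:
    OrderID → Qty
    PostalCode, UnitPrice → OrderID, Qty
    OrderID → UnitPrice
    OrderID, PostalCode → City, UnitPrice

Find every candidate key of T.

Attributes never on any right-hand side: {PostalCode} — every candidate key must contain it.
{OrderID, PostalCode} is a candidate key since {OrderID, PostalCode}⁺ = {City, OrderID, PostalCode, Qty, UnitPrice} covers every attribute.
{PostalCode, UnitPrice} is a candidate key since {PostalCode, UnitPrice}⁺ = {City, OrderID, PostalCode, Qty, UnitPrice} covers every attribute.
Any other superkey properly contains one of these, so there are no further candidate keys.

{OrderID, PostalCode}, {PostalCode, UnitPrice}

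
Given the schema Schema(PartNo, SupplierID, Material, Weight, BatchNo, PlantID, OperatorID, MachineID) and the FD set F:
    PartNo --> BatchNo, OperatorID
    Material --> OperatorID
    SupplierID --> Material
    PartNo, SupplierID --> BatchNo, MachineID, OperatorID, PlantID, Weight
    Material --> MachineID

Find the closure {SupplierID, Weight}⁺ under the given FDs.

{MachineID, Material, OperatorID, SupplierID, Weight}

Start with {SupplierID, Weight}.
SupplierID --> Material applies; add {Material} → now {Material, SupplierID, Weight}.
Material --> MachineID applies; add {MachineID} → now {MachineID, Material, SupplierID, Weight}.
Material --> OperatorID applies; add {OperatorID} → now {MachineID, Material, OperatorID, SupplierID, Weight}.
No further FD applies.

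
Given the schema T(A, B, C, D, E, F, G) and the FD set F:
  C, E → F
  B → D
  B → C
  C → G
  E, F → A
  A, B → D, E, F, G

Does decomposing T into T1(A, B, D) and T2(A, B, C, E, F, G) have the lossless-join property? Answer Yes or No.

Yes

T1 ∩ T2 = {A, B}; its closure under F is {A, B, C, D, E, F, G}.
T1 is contained in that closure, so T1 ∩ T2 → T1 holds and the join is lossless.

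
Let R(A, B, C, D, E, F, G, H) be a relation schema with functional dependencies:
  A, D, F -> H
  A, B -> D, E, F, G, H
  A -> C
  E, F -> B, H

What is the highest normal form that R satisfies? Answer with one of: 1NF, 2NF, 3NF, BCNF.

Candidate keys: {A, B}, {A, E, F}. Prime attributes: {A, B, E, F}.
A, D, F -> H breaks BCNF: {A, D, F}⁺ = {A, C, D, F, H}, so {A, D, F} is not a superkey.
A, D, F -> H determines the non-prime attribute {H} from a non-superkey — 3NF is violated.
Since {A} ⊂ {A, B} and {A}⁺ ⊇ {C} with {C} non-prime, there is a partial dependency; 2NF fails.

1NF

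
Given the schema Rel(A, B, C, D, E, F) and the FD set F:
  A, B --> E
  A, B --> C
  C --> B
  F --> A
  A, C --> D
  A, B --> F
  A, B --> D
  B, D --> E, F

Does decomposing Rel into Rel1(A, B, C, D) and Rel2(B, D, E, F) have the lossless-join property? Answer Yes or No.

Yes

The shared attributes are {B, D} and {B, D}⁺ = {A, B, C, D, E, F}.
Since Rel1 ⊆ {A, B, C, D, E, F}, the intersection is a superkey of Rel1; the decomposition is lossless.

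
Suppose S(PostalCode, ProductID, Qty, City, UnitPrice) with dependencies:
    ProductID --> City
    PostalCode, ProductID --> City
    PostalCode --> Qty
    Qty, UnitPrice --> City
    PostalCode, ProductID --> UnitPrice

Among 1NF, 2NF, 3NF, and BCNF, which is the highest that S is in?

Candidate key: {PostalCode, ProductID}. Prime attributes: {PostalCode, ProductID}.
For ProductID --> City we have {ProductID}⁺ = {City, ProductID}; {ProductID} is not a superkey, so BCNF fails.
ProductID --> City has non-prime {City} on the right and a non-superkey on the left, so 3NF fails.
Since {PostalCode} ⊂ {PostalCode, ProductID} and {PostalCode}⁺ ⊇ {Qty} with {Qty} non-prime, there is a partial dependency; 2NF fails.

1NF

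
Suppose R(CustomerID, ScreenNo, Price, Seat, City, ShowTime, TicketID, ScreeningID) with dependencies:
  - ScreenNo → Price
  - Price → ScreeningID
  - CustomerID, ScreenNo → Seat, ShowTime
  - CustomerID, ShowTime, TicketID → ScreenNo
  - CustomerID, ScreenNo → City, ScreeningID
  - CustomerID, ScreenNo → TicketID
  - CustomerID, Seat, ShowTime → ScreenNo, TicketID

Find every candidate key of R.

Attributes never on any right-hand side: {CustomerID} — every candidate key must contain it.
{CustomerID, ScreenNo} is a candidate key since {CustomerID, ScreenNo}⁺ = {City, CustomerID, Price, ScreenNo, ScreeningID, Seat, ShowTime, TicketID} covers every attribute.
{CustomerID, Seat, ShowTime} is a candidate key since {CustomerID, Seat, ShowTime}⁺ = {City, CustomerID, Price, ScreenNo, ScreeningID, Seat, ShowTime, TicketID} covers every attribute.
{CustomerID, ShowTime, TicketID} is a candidate key since {CustomerID, ShowTime, TicketID}⁺ = {City, CustomerID, Price, ScreenNo, ScreeningID, Seat, ShowTime, TicketID} covers every attribute.
No proper subset of any of these is a key, and no other minimal superkey exists.

{CustomerID, ScreenNo}, {CustomerID, Seat, ShowTime}, {CustomerID, ShowTime, TicketID}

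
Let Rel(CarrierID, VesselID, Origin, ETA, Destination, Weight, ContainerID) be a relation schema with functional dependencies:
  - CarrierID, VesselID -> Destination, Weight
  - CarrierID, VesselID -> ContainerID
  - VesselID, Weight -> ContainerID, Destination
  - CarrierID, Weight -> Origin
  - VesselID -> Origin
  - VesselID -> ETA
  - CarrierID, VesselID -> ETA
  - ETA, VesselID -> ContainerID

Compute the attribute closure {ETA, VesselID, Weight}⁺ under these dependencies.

{ContainerID, Destination, ETA, Origin, VesselID, Weight}

Start with {ETA, VesselID, Weight}.
VesselID, Weight -> ContainerID, Destination applies; add {ContainerID, Destination} → now {ContainerID, Destination, ETA, VesselID, Weight}.
VesselID -> Origin applies; add {Origin} → now {ContainerID, Destination, ETA, Origin, VesselID, Weight}.
No further FD applies.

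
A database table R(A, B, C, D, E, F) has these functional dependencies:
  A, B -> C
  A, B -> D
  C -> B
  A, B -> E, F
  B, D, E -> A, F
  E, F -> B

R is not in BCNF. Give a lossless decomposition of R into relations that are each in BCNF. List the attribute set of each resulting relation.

Candidate keys of the original relation: {A, B}, {A, C}, {A, E, F}, {B, D, E}, {C, D, E}, {D, E, F}.
{A, B, C, D, E, F}: {C} determines {B, C} here but is not a superkey — split on C -> B, giving {B, C} and {A, C, D, E, F}.
{B, C} has no BCNF violation.
{A, C, D, E, F} has no BCNF violation.

{A, C, D, E, F}; {B, C}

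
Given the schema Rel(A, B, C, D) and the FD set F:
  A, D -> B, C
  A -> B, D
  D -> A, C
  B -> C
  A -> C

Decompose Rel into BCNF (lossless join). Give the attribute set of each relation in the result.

Candidate keys of the original relation: {A}, {D}.
In {A, B, C, D}, {B} is not a superkey ({B}⁺ restricted to this set is {B, C}), so split on B -> C into {B, C} and {A, B, D}.
{B, C}: every determinant is a superkey — BCNF.
{A, B, D}: every determinant is a superkey — BCNF.

{A, B, D}; {B, C}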